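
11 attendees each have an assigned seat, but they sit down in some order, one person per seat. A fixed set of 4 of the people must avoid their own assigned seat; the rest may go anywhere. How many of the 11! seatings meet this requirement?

27422640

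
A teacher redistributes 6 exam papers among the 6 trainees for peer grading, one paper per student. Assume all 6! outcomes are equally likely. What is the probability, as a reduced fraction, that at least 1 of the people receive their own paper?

91/144

Favorable outcomes: Σ_{i≥1} C(6,i)·!(6-i) = 6·44 + 15·9 + 20·2 + 15·1 + 6·0 + 1·1 = 455.
Total outcomes: 6! = 720.
Probability = 455/720 = 91/144.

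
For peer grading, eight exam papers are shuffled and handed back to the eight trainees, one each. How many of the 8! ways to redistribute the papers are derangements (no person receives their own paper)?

!8 is the nearest integer to 8!/e.
8! = 40320, and 40320/e ≈ 14832.90, so !8 = 14833.

14833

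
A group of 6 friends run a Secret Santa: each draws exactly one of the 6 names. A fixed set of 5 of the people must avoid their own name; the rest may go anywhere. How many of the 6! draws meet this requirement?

309

Inclusion-exclusion on the 5 forbidden self-matches:
Σ_{j=0}^{5} (-1)^j C(5,j)(6-j)!
= C(5,0)·6! - C(5,1)·5! + C(5,2)·4! - C(5,3)·3! + C(5,4)·2! - C(5,5)·1!
= 720 - 600 + 240 - 60 + 10 - 1
= 309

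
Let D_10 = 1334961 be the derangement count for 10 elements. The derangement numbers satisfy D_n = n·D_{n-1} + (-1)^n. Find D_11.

14684570

D_11 = 11·1334961 - 1 = 14684570.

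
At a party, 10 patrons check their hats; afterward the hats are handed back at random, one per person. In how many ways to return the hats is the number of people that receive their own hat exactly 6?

1890

Pick the 6 fixed positions: C(10,6) = 210 ways.
The other 4 form a derangement: !4 = 9.
Total: 210 × 9 = 1890.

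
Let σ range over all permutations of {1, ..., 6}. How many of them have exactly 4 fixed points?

15

Choose which 4 of the 6 are fixed: C(6,4) = 15.
The remaining 2 must be deranged: !2 = 1.
Total: 15 × 1 = 15.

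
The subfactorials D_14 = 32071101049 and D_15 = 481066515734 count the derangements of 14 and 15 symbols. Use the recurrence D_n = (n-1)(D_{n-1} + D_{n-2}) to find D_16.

7697064251745

D_16 = (16-1)·(D_15 + D_14) = 15·(481066515734 + 32071101049) = 15·513137616783 = 7697064251745.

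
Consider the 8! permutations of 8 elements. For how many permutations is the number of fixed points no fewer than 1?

Sum C(8,i)·!(8-i) for i = 1..8:
  i=1: C(8,1)·!7 = 8·1854 = 14832
  i=2: C(8,2)·!6 = 28·265 = 7420
  i=3: C(8,3)·!5 = 56·44 = 2464
  i=4: C(8,4)·!4 = 70·9 = 630
  i=5: C(8,5)·!3 = 56·2 = 112
  i=6: C(8,6)·!2 = 28·1 = 28
  i=7: C(8,7)·!1 = 8·0 = 0
  i=8: C(8,8)·!0 = 1·1 = 1
Total = 25487.

25487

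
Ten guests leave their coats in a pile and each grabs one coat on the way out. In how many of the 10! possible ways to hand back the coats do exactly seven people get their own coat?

Choose which 7 of the 10 are fixed: C(10,7) = 120.
The remaining 3 must be deranged: !3 = 2.
Total: 120 × 2 = 240.

240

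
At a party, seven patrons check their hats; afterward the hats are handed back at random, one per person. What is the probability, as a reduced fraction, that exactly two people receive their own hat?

11/60

Favorable outcomes: C(7,2)·!5 = 21·44 = 924.
Total outcomes: 7! = 5040.
Probability = 924/5040 = 11/60.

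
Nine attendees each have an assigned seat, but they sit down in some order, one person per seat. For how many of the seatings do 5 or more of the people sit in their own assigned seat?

# with exactly i fixed is C(9,i)·!(9-i); sum over i=5..9:
  i=5: C(9,5)·!4 = 126·9 = 1134
  i=6: C(9,6)·!3 = 84·2 = 168
  i=7: C(9,7)·!2 = 36·1 = 36
  i=8: C(9,8)·!1 = 9·0 = 0
  i=9: C(9,9)·!0 = 1·1 = 1
Total = 1339.

1339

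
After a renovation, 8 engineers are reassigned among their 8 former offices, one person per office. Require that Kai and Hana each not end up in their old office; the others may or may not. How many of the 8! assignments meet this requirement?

30960

Let A_j be the event that the j-th constrained one is fixed. By inclusion-exclusion over the 2 events:
Σ_{j=0}^{2} (-1)^j C(2,j)(8-j)!
= C(2,0)·8! - C(2,1)·7! + C(2,2)·6!
= 40320 - 10080 + 720
= 30960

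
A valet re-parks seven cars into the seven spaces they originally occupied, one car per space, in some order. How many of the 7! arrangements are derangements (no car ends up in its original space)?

1854

Use !n = (n-1)(!(n-1) + !(n-2)).
!7 = 6·(265 + 44) = 6·309 = 1854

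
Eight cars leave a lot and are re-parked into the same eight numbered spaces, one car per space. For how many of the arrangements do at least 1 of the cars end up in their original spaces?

# with exactly i fixed is C(8,i)·!(8-i); sum over i=1..8:
  i=1: C(8,1)·!7 = 8·1854 = 14832
  i=2: C(8,2)·!6 = 28·265 = 7420
  i=3: C(8,3)·!5 = 56·44 = 2464
  i=4: C(8,4)·!4 = 70·9 = 630
  i=5: C(8,5)·!3 = 56·2 = 112
  i=6: C(8,6)·!2 = 28·1 = 28
  i=7: C(8,7)·!1 = 8·0 = 0
  i=8: C(8,8)·!0 = 1·1 = 1
Total = 25487.

25487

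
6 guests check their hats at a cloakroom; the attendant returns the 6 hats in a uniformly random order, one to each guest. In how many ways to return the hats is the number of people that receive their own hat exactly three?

40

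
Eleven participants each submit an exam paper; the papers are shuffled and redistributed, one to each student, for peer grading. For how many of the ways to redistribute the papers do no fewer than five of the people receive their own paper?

146114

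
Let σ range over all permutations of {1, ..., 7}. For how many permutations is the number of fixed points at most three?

# with exactly i fixed is C(7,i)·!(7-i); sum over i=0..3:
  i=0: C(7,0)·!7 = 1·1854 = 1854
  i=1: C(7,1)·!6 = 7·265 = 1855
  i=2: C(7,2)·!5 = 21·44 = 924
  i=3: C(7,3)·!4 = 35·9 = 315
Total = 4948.

4948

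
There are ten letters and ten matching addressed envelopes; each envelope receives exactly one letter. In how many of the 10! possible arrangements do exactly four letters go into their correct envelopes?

55650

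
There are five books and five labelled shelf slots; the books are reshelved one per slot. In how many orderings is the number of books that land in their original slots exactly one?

45

Choose which one of the 5 is fixed: C(5,1) = 5.
The other 4 form a derangement: !4 = 9.
Total: 5 × 9 = 45.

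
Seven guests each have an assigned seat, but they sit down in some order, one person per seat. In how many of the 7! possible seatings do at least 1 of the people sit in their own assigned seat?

# with exactly i fixed is C(7,i)·!(7-i); sum over i=1..7:
  i=1: C(7,1)·!6 = 7·265 = 1855
  i=2: C(7,2)·!5 = 21·44 = 924
  i=3: C(7,3)·!4 = 35·9 = 315
  i=4: C(7,4)·!3 = 35·2 = 70
  i=5: C(7,5)·!2 = 21·1 = 21
  i=6: C(7,6)·!1 = 7·0 = 0
  i=7: C(7,7)·!0 = 1·1 = 1
Total = 3186.

3186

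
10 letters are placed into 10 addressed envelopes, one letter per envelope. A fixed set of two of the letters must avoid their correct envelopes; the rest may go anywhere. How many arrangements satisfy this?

2943360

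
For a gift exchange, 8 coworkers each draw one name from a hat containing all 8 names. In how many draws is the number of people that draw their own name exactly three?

2464

Pick the 3 fixed positions: C(8,3) = 56 ways.
The remaining 5 must be deranged: !5 = 44.
Total: 56 × 44 = 2464.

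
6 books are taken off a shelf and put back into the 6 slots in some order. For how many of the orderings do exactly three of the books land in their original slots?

40

Pick the 3 fixed positions: C(6,3) = 20 ways.
The other 3 form a derangement: !3 = 2.
Total: 20 × 2 = 40.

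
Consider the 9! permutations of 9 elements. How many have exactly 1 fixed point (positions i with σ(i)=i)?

Pick the single fixed position: C(9,1) = 9 ways.
The remaining 8 must be deranged: !8 = 14833.
Total: 9 × 14833 = 133497.

133497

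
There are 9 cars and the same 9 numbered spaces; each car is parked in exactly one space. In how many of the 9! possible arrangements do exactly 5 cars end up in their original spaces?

Choose which 5 of the 9 are fixed: C(9,5) = 126.
The remaining 4 must be deranged: !4 = 9.
Total: 126 × 9 = 1134.

1134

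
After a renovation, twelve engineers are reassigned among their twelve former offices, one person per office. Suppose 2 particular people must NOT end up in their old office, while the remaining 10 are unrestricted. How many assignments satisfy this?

Inclusion-exclusion on the 2 forbidden self-matches:
Σ_{j=0}^{2} (-1)^j C(2,j)(12-j)!
= C(2,0)·12! - C(2,1)·11! + C(2,2)·10!
= 479001600 - 79833600 + 3628800
= 402796800

402796800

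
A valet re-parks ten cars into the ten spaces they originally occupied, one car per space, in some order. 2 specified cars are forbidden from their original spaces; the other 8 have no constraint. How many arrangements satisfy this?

2943360

Inclusion-exclusion on the 2 forbidden self-matches:
Σ_{j=0}^{2} (-1)^j C(2,j)(10-j)!
= C(2,0)·10! - C(2,1)·9! + C(2,2)·8!
= 3628800 - 725760 + 40320
= 2943360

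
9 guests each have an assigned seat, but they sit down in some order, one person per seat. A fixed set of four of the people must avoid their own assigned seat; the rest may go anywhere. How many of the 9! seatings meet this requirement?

229080

Inclusion-exclusion on the 4 forbidden self-matches:
Σ_{j=0}^{4} (-1)^j C(4,j)(9-j)!
= C(4,0)·9! - C(4,1)·8! + C(4,2)·7! - C(4,3)·6! + C(4,4)·5!
= 362880 - 161280 + 30240 - 2880 + 120
= 229080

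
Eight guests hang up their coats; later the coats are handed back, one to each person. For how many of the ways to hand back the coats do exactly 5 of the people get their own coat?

112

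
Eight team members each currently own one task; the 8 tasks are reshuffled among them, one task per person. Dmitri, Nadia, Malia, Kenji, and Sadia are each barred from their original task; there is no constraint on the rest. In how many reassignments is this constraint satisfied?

Inclusion-exclusion on the 5 forbidden self-matches:
Σ_{j=0}^{5} (-1)^j C(5,j)(8-j)!
= C(5,0)·8! - C(5,1)·7! + C(5,2)·6! - C(5,3)·5! + C(5,4)·4! - C(5,5)·3!
= 40320 - 25200 + 7200 - 1200 + 120 - 6
= 21234

21234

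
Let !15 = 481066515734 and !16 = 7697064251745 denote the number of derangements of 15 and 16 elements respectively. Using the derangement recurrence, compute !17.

130850092279664

!17 = (17-1)·(!16 + !15) = 16·(7697064251745 + 481066515734) = 16·8178130767479 = 130850092279664.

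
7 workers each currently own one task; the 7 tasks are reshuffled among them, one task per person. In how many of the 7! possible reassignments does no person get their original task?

Recurrence: !7 = 6·(!6 + !5).
!7 = 6·(265 + 44) = 6·309 = 1854

1854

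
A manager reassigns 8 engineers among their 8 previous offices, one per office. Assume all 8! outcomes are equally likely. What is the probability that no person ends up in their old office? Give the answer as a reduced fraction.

Favorable outcomes: !8 = 14833.
Total outcomes: 8! = 40320.
Probability = 14833/40320 = 2119/5760.

2119/5760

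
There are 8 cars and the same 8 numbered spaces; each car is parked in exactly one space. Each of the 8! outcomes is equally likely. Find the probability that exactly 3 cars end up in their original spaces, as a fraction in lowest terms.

Favorable outcomes: C(8,3)·!5 = 56·44 = 2464.
Total outcomes: 8! = 40320.
Probability = 2464/40320 = 11/180.

11/180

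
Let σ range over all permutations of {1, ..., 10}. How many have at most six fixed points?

Sum C(10,i)·!(10-i) for i = 0..6:
  i=0: C(10,0)·!10 = 1·1334961 = 1334961
  i=1: C(10,1)·!9 = 10·133496 = 1334960
  i=2: C(10,2)·!8 = 45·14833 = 667485
  i=3: C(10,3)·!7 = 120·1854 = 222480
  i=4: C(10,4)·!6 = 210·265 = 55650
  i=5: C(10,5)·!5 = 252·44 = 11088
  i=6: C(10,6)·!4 = 210·9 = 1890
Total = 3628514.

3628514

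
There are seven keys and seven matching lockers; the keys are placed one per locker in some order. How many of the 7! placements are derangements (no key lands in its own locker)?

Use !n = n·!(n-1) + (-1)^n.
!7 = 7·265 - 1 = 1854

1854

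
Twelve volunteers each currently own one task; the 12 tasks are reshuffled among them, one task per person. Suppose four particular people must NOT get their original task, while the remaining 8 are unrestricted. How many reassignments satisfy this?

Let A_j be the event that the j-th constrained one is fixed. By inclusion-exclusion over the 4 events:
Σ_{j=0}^{4} (-1)^j C(4,j)(12-j)!
= C(4,0)·12! - C(4,1)·11! + C(4,2)·10! - C(4,3)·9! + C(4,4)·8!
= 479001600 - 159667200 + 21772800 - 1451520 + 40320
= 339696000

339696000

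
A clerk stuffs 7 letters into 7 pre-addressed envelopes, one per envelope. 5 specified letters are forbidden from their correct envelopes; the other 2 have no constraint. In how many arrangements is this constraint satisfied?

Let A_j be the event that the j-th constrained one is fixed. By inclusion-exclusion over the 5 events:
Σ_{j=0}^{5} (-1)^j C(5,j)(7-j)!
= C(5,0)·7! - C(5,1)·6! + C(5,2)·5! - C(5,3)·4! + C(5,4)·3! - C(5,5)·2!
= 5040 - 3600 + 1200 - 240 + 30 - 2
= 2428

2428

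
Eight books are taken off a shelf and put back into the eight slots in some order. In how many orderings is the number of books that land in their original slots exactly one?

14832

Choose which one of the 8 is fixed: C(8,1) = 8.
The other 7 form a derangement: !7 = 1854.
Total: 8 × 1854 = 14832.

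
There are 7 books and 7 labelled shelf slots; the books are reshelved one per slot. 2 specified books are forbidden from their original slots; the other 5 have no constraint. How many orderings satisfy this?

3720

Inclusion-exclusion on the 2 forbidden self-matches:
Σ_{j=0}^{2} (-1)^j C(2,j)(7-j)!
= C(2,0)·7! - C(2,1)·6! + C(2,2)·5!
= 5040 - 1440 + 120
= 3720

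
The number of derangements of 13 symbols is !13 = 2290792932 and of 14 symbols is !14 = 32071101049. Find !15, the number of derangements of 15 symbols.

481066515734

!15 = (15-1)·(!14 + !13) = 14·(32071101049 + 2290792932) = 14·34361893981 = 481066515734.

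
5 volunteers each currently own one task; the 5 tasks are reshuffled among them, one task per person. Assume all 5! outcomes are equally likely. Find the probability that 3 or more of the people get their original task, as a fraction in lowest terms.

11/120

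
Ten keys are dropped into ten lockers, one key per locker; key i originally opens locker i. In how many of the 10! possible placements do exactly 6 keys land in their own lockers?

1890

Pick the 6 fixed positions: C(10,6) = 210 ways.
The remaining 4 must be deranged: !4 = 9.
Total: 210 × 9 = 1890.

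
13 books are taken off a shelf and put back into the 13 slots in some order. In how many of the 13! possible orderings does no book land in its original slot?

2290792932

!13 is the nearest integer to 13!/e.
13! = 6227020800, and 6227020800/e ≈ 2290792932.07, so !13 = 2290792932.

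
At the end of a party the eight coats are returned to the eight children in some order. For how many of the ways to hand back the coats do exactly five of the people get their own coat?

112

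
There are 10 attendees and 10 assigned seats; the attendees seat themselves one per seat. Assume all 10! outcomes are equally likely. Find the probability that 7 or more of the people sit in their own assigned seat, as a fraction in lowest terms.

Favorable outcomes: Σ_{i≥7} C(10,i)·!(10-i) = 120·2 + 45·1 + 10·0 + 1·1 = 286.
Total outcomes: 10! = 3628800.
Probability = 286/3628800 = 143/1814400.

143/1814400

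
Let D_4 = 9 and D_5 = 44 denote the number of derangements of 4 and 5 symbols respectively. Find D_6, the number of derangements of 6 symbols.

D_6 = (6-1)·(D_5 + D_4) = 5·(44 + 9) = 5·53 = 265.

265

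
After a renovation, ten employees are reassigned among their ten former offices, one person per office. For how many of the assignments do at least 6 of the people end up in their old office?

2176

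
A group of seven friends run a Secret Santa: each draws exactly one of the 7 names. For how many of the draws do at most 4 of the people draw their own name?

5018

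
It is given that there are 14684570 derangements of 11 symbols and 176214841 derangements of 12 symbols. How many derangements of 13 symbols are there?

!13 = (13-1)·(!12 + !11) = 12·(176214841 + 14684570) = 12·190899411 = 2290792932.

2290792932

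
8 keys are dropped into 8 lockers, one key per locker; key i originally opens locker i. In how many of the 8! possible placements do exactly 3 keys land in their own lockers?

2464

Pick the 3 fixed positions: C(8,3) = 56 ways.
The remaining 5 must be deranged: !5 = 44.
Total: 56 × 44 = 2464.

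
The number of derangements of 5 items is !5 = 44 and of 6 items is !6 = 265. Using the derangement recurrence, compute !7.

1854

!7 = (7-1)·(!6 + !5) = 6·(265 + 44) = 6·309 = 1854.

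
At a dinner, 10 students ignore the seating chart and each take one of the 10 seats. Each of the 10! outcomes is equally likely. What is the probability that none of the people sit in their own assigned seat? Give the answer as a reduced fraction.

Favorable outcomes: !10 = 1334961.
Total outcomes: 10! = 3628800.
Probability = 1334961/3628800 = 16481/44800.

16481/44800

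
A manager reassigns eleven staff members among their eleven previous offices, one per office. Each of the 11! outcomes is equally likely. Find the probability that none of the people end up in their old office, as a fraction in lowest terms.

Favorable outcomes: !11 = 14684570.
Total outcomes: 11! = 39916800.
Probability = 14684570/39916800 = 1468457/3991680.

1468457/3991680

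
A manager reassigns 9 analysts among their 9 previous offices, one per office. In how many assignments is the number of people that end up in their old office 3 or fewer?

# with exactly i fixed is C(9,i)·!(9-i); sum over i=0..3:
  i=0: C(9,0)·!9 = 1·133496 = 133496
  i=1: C(9,1)·!8 = 9·14833 = 133497
  i=2: C(9,2)·!7 = 36·1854 = 66744
  i=3: C(9,3)·!6 = 84·265 = 22260
Total = 355997.

355997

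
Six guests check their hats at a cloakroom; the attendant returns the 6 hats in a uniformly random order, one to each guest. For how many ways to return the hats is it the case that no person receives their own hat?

265

The number of derangements of 6 is !6 = Σ_{k=0}^{6} (-1)^k·6!/k!
= 6! - 6!/1! + 6!/2! - 6!/3! + 6!/4! - 6!/5! + 6!/6!
= 720 - 720 + 360 - 120 + 30 - 6 + 1
= 265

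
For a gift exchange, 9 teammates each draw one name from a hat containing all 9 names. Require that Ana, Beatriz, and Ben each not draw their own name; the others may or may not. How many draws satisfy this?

256320

Let A_j be the event that the j-th constrained one is fixed. By inclusion-exclusion over the 3 events:
Σ_{j=0}^{3} (-1)^j C(3,j)(9-j)!
= C(3,0)·9! - C(3,1)·8! + C(3,2)·7! - C(3,3)·6!
= 362880 - 120960 + 15120 - 720
= 256320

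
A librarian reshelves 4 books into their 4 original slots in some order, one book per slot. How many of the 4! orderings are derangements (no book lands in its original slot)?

!4 = 4! · Σ_{k=0}^{4} (-1)^k/k!
= 4! - 4!/1! + 4!/2! - 4!/3! + 4!/4!
= 24 - 24 + 12 - 4 + 1
= 9

9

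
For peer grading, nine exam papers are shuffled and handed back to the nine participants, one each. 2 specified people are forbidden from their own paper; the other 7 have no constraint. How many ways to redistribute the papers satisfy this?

Inclusion-exclusion on the 2 forbidden self-matches:
Σ_{j=0}^{2} (-1)^j C(2,j)(9-j)!
= C(2,0)·9! - C(2,1)·8! + C(2,2)·7!
= 362880 - 80640 + 5040
= 287280

287280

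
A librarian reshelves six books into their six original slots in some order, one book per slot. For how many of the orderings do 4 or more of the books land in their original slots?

16

Sum C(6,i)·!(6-i) for i = 4..6:
  i=4: C(6,4)·!2 = 15·1 = 15
  i=5: C(6,5)·!1 = 6·0 = 0
  i=6: C(6,6)·!0 = 1·1 = 1
Total = 16.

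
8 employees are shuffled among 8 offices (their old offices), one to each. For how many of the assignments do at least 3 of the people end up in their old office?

3235

# with exactly i fixed is C(8,i)·!(8-i); sum over i=3..8:
  i=3: C(8,3)·!5 = 56·44 = 2464
  i=4: C(8,4)·!4 = 70·9 = 630
  i=5: C(8,5)·!3 = 56·2 = 112
  i=6: C(8,6)·!2 = 28·1 = 28
  i=7: C(8,7)·!1 = 8·0 = 0
  i=8: C(8,8)·!0 = 1·1 = 1
Total = 3235.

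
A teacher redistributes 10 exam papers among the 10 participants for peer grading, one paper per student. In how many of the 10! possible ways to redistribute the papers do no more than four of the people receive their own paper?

# with exactly i fixed is C(10,i)·!(10-i); sum over i=0..4:
  i=0: C(10,0)·!10 = 1·1334961 = 1334961
  i=1: C(10,1)·!9 = 10·133496 = 1334960
  i=2: C(10,2)·!8 = 45·14833 = 667485
  i=3: C(10,3)·!7 = 120·1854 = 222480
  i=4: C(10,4)·!6 = 210·265 = 55650
Total = 3615536.

3615536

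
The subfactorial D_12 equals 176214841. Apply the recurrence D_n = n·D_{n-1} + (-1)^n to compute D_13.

D_13 = 13·176214841 - 1 = 2290792932.

2290792932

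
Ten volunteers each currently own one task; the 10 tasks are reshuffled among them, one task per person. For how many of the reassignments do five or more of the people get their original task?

13264

Sum C(10,i)·!(10-i) for i = 5..10:
  i=5: C(10,5)·!5 = 252·44 = 11088
  i=6: C(10,6)·!4 = 210·9 = 1890
  i=7: C(10,7)·!3 = 120·2 = 240
  i=8: C(10,8)·!2 = 45·1 = 45
  i=9: C(10,9)·!1 = 10·0 = 0
  i=10: C(10,10)·!0 = 1·1 = 1
Total = 13264.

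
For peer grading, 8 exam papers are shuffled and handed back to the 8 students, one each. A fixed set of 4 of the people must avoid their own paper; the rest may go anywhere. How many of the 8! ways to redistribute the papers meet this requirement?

24024

Inclusion-exclusion on the 4 forbidden self-matches:
Σ_{j=0}^{4} (-1)^j C(4,j)(8-j)!
= C(4,0)·8! - C(4,1)·7! + C(4,2)·6! - C(4,3)·5! + C(4,4)·4!
= 40320 - 20160 + 4320 - 480 + 24
= 24024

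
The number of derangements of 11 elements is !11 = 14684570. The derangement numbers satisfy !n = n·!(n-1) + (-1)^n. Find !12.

176214841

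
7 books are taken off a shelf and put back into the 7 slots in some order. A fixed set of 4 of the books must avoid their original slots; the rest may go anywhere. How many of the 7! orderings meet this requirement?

2790

Inclusion-exclusion on the 4 forbidden self-matches:
Σ_{j=0}^{4} (-1)^j C(4,j)(7-j)!
= C(4,0)·7! - C(4,1)·6! + C(4,2)·5! - C(4,3)·4! + C(4,4)·3!
= 5040 - 2880 + 720 - 96 + 6
= 2790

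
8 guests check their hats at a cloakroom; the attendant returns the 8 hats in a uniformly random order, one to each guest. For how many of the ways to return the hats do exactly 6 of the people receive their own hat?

Pick the 6 fixed positions: C(8,6) = 28 ways.
The remaining 2 must be deranged: !2 = 1.
Total: 28 × 1 = 28.

28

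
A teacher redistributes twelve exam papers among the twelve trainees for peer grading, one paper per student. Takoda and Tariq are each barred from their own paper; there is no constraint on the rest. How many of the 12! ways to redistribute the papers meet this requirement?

402796800

Let A_j be the event that the j-th constrained one is fixed. By inclusion-exclusion over the 2 events:
Σ_{j=0}^{2} (-1)^j C(2,j)(12-j)!
= C(2,0)·12! - C(2,1)·11! + C(2,2)·10!
= 479001600 - 79833600 + 3628800
= 402796800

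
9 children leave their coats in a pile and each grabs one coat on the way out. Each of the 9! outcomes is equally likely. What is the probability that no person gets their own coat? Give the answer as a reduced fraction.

16687/45360

Favorable outcomes: !9 = 133496.
Total outcomes: 9! = 362880.
Probability = 133496/362880 = 16687/45360.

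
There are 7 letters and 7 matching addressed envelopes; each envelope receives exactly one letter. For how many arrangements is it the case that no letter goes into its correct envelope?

The subfactorial !7 = [7!/e] (nearest integer).
7! = 5040, and 5040/e ≈ 1854.11, so !7 = 1854.

1854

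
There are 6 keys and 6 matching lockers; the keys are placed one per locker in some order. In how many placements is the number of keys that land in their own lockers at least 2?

191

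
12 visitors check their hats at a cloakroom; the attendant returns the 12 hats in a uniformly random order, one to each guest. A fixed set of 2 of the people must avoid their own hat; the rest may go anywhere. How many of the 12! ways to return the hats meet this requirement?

402796800

Let A_j be the event that the j-th constrained one is fixed. By inclusion-exclusion over the 2 events:
Σ_{j=0}^{2} (-1)^j C(2,j)(12-j)!
= C(2,0)·12! - C(2,1)·11! + C(2,2)·10!
= 479001600 - 79833600 + 3628800
= 402796800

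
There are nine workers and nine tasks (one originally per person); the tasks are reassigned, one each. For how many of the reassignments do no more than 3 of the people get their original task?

Sum C(9,i)·!(9-i) for i = 0..3:
  i=0: C(9,0)·!9 = 1·133496 = 133496
  i=1: C(9,1)·!8 = 9·14833 = 133497
  i=2: C(9,2)·!7 = 36·1854 = 66744
  i=3: C(9,3)·!6 = 84·265 = 22260
Total = 355997.

355997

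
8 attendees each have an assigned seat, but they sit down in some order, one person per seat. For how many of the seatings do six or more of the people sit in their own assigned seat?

29

# with exactly i fixed is C(8,i)·!(8-i); sum over i=6..8:
  i=6: C(8,6)·!2 = 28·1 = 28
  i=7: C(8,7)·!1 = 8·0 = 0
  i=8: C(8,8)·!0 = 1·1 = 1
Total = 29.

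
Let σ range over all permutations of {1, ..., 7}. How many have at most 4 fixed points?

Sum C(7,i)·!(7-i) for i = 0..4:
  i=0: C(7,0)·!7 = 1·1854 = 1854
  i=1: C(7,1)·!6 = 7·265 = 1855
  i=2: C(7,2)·!5 = 21·44 = 924
  i=3: C(7,3)·!4 = 35·9 = 315
  i=4: C(7,4)·!3 = 35·2 = 70
Total = 5018.

5018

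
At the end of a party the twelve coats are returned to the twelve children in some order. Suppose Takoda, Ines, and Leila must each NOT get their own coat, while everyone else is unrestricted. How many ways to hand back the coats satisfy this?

369774720

Inclusion-exclusion on the 3 forbidden self-matches:
Σ_{j=0}^{3} (-1)^j C(3,j)(12-j)!
= C(3,0)·12! - C(3,1)·11! + C(3,2)·10! - C(3,3)·9!
= 479001600 - 119750400 + 10886400 - 362880
= 369774720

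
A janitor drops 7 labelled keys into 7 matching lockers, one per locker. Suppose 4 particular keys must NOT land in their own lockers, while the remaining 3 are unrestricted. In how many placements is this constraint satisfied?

Inclusion-exclusion on the 4 forbidden self-matches:
Σ_{j=0}^{4} (-1)^j C(4,j)(7-j)!
= C(4,0)·7! - C(4,1)·6! + C(4,2)·5! - C(4,3)·4! + C(4,4)·3!
= 5040 - 2880 + 720 - 96 + 6
= 2790

2790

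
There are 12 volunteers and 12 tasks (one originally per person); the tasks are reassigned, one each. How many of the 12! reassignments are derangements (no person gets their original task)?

176214841

Use !n = n·!(n-1) + (-1)^n.
!12 = 12·14684570 + 1 = 176214841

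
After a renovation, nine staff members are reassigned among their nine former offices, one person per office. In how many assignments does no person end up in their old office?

Use !n = (n-1)(!(n-1) + !(n-2)).
!9 = 8·(14833 + 1854) = 8·16687 = 133496

133496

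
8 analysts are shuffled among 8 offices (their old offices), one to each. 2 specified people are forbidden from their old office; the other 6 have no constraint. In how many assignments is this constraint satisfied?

30960

Let A_j be the event that the j-th constrained one is fixed. By inclusion-exclusion over the 2 events:
Σ_{j=0}^{2} (-1)^j C(2,j)(8-j)!
= C(2,0)·8! - C(2,1)·7! + C(2,2)·6!
= 40320 - 10080 + 720
= 30960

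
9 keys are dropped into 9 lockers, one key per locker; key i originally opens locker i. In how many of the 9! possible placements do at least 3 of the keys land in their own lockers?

29143

# with exactly i fixed is C(9,i)·!(9-i); sum over i=3..9:
  i=3: C(9,3)·!6 = 84·265 = 22260
  i=4: C(9,4)·!5 = 126·44 = 5544
  i=5: C(9,5)·!4 = 126·9 = 1134
  i=6: C(9,6)·!3 = 84·2 = 168
  i=7: C(9,7)·!2 = 36·1 = 36
  i=8: C(9,8)·!1 = 9·0 = 0
  i=9: C(9,9)·!0 = 1·1 = 1
Total = 29143.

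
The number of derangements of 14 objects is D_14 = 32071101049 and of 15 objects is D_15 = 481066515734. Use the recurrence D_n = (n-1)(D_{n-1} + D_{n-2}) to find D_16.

7697064251745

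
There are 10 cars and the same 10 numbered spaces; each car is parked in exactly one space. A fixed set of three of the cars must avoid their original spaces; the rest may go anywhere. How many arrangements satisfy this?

2656080

Inclusion-exclusion on the 3 forbidden self-matches:
Σ_{j=0}^{3} (-1)^j C(3,j)(10-j)!
= C(3,0)·10! - C(3,1)·9! + C(3,2)·8! - C(3,3)·7!
= 3628800 - 1088640 + 120960 - 5040
= 2656080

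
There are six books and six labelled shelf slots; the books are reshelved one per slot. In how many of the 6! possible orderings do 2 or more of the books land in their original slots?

191

# with exactly i fixed is C(6,i)·!(6-i); sum over i=2..6:
  i=2: C(6,2)·!4 = 15·9 = 135
  i=3: C(6,3)·!3 = 20·2 = 40
  i=4: C(6,4)·!2 = 15·1 = 15
  i=5: C(6,5)·!1 = 6·0 = 0
  i=6: C(6,6)·!0 = 1·1 = 1
Total = 191.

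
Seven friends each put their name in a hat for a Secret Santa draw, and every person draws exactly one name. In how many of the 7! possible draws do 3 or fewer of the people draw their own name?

4948

Sum C(7,i)·!(7-i) for i = 0..3:
  i=0: C(7,0)·!7 = 1·1854 = 1854
  i=1: C(7,1)·!6 = 7·265 = 1855
  i=2: C(7,2)·!5 = 21·44 = 924
  i=3: C(7,3)·!4 = 35·9 = 315
Total = 4948.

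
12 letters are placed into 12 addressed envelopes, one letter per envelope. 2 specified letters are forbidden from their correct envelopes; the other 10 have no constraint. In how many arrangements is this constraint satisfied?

402796800

Let A_j be the event that the j-th constrained one is fixed. By inclusion-exclusion over the 2 events:
Σ_{j=0}^{2} (-1)^j C(2,j)(12-j)!
= C(2,0)·12! - C(2,1)·11! + C(2,2)·10!
= 479001600 - 79833600 + 3628800
= 402796800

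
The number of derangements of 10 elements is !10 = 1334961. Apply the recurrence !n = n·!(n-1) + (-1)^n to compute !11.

14684570

!11 = 11·1334961 - 1 = 14684570.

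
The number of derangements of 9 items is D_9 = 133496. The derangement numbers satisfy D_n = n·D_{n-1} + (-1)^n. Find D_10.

1334961

D_10 = 10·133496 + 1 = 1334961.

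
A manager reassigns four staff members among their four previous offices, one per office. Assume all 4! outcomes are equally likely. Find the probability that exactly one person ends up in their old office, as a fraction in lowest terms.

Favorable outcomes: C(4,1)·!3 = 4·2 = 8.
Total outcomes: 4! = 24.
Probability = 8/24 = 1/3.

1/3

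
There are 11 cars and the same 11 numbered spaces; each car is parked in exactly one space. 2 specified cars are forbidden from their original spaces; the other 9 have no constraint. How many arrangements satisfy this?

33022080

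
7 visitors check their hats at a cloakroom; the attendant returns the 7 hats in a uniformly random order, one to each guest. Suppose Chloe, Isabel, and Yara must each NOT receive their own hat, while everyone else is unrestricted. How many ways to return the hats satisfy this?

3216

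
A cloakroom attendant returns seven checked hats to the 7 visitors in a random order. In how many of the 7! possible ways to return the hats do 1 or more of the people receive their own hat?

3186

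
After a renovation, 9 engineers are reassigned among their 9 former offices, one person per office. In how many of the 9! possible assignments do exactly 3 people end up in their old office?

Choose which 3 of the 9 are fixed: C(9,3) = 84.
The remaining 6 must be deranged: !6 = 265.
Total: 84 × 265 = 22260.

22260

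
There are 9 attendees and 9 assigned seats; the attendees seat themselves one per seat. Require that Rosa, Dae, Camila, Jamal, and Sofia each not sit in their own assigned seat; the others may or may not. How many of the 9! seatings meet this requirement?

205056

Let A_j be the event that the j-th constrained one is fixed. By inclusion-exclusion over the 5 events:
Σ_{j=0}^{5} (-1)^j C(5,j)(9-j)!
= C(5,0)·9! - C(5,1)·8! + C(5,2)·7! - C(5,3)·6! + C(5,4)·5! - C(5,5)·4!
= 362880 - 201600 + 50400 - 7200 + 600 - 24
= 205056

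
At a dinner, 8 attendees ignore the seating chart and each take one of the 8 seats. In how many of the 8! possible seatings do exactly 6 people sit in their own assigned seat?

Pick the 6 fixed positions: C(8,6) = 28 ways.
The remaining 2 must be deranged: !2 = 1.
Total: 28 × 1 = 28.

28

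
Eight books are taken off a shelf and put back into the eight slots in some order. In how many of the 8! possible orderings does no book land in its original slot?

!8 is the nearest integer to 8!/e.
8! = 40320, and 40320/e ≈ 14832.90, so !8 = 14833.

14833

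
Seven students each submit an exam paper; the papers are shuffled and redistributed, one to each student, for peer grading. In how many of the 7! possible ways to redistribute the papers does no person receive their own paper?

1854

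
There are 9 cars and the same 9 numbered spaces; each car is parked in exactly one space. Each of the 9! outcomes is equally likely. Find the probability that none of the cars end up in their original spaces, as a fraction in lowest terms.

Favorable outcomes: !9 = 133496.
Total outcomes: 9! = 362880.
Probability = 133496/362880 = 16687/45360.

16687/45360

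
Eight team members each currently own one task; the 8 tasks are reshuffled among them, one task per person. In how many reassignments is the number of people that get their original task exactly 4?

Choose which 4 of the 8 are fixed: C(8,4) = 70.
The remaining 4 must be deranged: !4 = 9.
Total: 70 × 9 = 630.

630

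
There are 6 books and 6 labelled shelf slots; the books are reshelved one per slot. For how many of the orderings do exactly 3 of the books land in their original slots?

40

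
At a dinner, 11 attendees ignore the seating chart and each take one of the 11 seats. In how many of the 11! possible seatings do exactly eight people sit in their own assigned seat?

330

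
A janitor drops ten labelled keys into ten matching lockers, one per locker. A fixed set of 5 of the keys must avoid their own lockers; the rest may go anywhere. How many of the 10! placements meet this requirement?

2170680

Let A_j be the event that the j-th constrained one is fixed. By inclusion-exclusion over the 5 events:
Σ_{j=0}^{5} (-1)^j C(5,j)(10-j)!
= C(5,0)·10! - C(5,1)·9! + C(5,2)·8! - C(5,3)·7! + C(5,4)·6! - C(5,5)·5!
= 3628800 - 1814400 + 403200 - 50400 + 3600 - 120
= 2170680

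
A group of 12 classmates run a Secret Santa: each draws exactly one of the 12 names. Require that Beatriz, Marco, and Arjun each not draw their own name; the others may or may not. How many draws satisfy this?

369774720

Inclusion-exclusion on the 3 forbidden self-matches:
Σ_{j=0}^{3} (-1)^j C(3,j)(12-j)!
= C(3,0)·12! - C(3,1)·11! + C(3,2)·10! - C(3,3)·9!
= 479001600 - 119750400 + 10886400 - 362880
= 369774720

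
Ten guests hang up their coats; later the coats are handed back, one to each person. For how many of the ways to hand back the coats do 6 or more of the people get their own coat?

2176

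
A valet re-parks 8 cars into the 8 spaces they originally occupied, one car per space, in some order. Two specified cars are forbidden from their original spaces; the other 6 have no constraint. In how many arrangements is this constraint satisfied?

Inclusion-exclusion on the 2 forbidden self-matches:
Σ_{j=0}^{2} (-1)^j C(2,j)(8-j)!
= C(2,0)·8! - C(2,1)·7! + C(2,2)·6!
= 40320 - 10080 + 720
= 30960

30960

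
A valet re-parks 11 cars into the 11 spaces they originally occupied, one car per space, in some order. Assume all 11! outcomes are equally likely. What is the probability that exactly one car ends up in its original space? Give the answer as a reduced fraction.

Favorable outcomes: C(11,1)·!10 = 11·1334961 = 14684571.
Total outcomes: 11! = 39916800.
Probability = 14684571/39916800 = 16481/44800.

16481/44800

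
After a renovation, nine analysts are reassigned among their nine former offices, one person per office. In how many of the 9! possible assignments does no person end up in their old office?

133496

!9 is the nearest integer to 9!/e.
9! = 362880, and 362880/e ≈ 133496.09, so !9 = 133496.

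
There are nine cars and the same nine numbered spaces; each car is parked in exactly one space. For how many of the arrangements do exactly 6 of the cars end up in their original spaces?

168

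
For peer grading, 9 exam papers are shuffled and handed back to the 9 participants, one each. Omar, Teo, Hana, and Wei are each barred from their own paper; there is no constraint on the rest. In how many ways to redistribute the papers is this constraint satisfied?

229080

Let A_j be the event that the j-th constrained one is fixed. By inclusion-exclusion over the 4 events:
Σ_{j=0}^{4} (-1)^j C(4,j)(9-j)!
= C(4,0)·9! - C(4,1)·8! + C(4,2)·7! - C(4,3)·6! + C(4,4)·5!
= 362880 - 161280 + 30240 - 2880 + 120
= 229080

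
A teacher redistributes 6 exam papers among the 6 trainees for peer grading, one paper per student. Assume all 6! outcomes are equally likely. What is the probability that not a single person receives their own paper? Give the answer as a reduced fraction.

Favorable outcomes: !6 = 265.
Total outcomes: 6! = 720.
Probability = 265/720 = 53/144.

53/144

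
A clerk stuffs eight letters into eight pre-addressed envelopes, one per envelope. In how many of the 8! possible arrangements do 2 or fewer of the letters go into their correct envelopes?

37085

Sum C(8,i)·!(8-i) for i = 0..2:
  i=0: C(8,0)·!8 = 1·14833 = 14833
  i=1: C(8,1)·!7 = 8·1854 = 14832
  i=2: C(8,2)·!6 = 28·265 = 7420
Total = 37085.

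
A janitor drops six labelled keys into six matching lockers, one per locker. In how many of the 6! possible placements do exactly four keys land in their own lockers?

Choose which 4 of the 6 are fixed: C(6,4) = 15.
The other 2 form a derangement: !2 = 1.
Total: 15 × 1 = 15.

15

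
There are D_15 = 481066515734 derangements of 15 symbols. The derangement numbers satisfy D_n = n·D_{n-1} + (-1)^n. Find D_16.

D_16 = 16·481066515734 + 1 = 7697064251745.

7697064251745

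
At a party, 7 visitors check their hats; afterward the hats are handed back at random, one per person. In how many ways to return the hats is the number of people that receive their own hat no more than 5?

5039

Sum C(7,i)·!(7-i) for i = 0..5:
  i=0: C(7,0)·!7 = 1·1854 = 1854
  i=1: C(7,1)·!6 = 7·265 = 1855
  i=2: C(7,2)·!5 = 21·44 = 924
  i=3: C(7,3)·!4 = 35·9 = 315
  i=4: C(7,4)·!3 = 35·2 = 70
  i=5: C(7,5)·!2 = 21·1 = 21
Total = 5039.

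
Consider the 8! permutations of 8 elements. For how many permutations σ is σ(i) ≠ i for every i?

Use !n = (n-1)(!(n-1) + !(n-2)).
!8 = 7·(1854 + 265) = 7·2119 = 14833

14833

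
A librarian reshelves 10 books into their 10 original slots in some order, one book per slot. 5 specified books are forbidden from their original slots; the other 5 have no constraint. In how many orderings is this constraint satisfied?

2170680

Let A_j be the event that the j-th constrained one is fixed. By inclusion-exclusion over the 5 events:
Σ_{j=0}^{5} (-1)^j C(5,j)(10-j)!
= C(5,0)·10! - C(5,1)·9! + C(5,2)·8! - C(5,3)·7! + C(5,4)·6! - C(5,5)·5!
= 3628800 - 1814400 + 403200 - 50400 + 3600 - 120
= 2170680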